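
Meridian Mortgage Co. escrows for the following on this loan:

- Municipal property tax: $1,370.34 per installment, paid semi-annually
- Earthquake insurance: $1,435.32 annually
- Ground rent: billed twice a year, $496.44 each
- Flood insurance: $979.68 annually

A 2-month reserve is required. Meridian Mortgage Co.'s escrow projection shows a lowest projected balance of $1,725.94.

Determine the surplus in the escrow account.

Municipal property tax — $1,370.34 × 2 = $2,740.68/yr
Earthquake insurance — $1,435.32/yr
Ground rent — $496.44 × 2 = $992.88/yr
Flood insurance — $979.68/yr
Total annual escrow = $6,148.56
Per month = $6,148.56 / 12 = $512.38
Cushion = 2 × $512.38 = $1,024.76
Excess over cushion: $1,725.94 − $1,024.76 = $701.18

$701.18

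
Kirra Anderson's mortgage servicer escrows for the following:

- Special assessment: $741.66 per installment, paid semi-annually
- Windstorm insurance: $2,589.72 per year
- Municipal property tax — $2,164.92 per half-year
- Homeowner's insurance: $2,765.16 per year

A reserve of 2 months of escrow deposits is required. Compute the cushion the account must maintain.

$1,861.34

Special assessment = $741.66 × 2 = $1,483.32 annually
Windstorm insurance = $2,589.72 annually
Municipal property tax = $2,164.92 × 2 = $4,329.84 annually
Homeowner's insurance = $2,765.16 annually
Total annual escrow = $11,168.04
Per month = $11,168.04 ÷ 12 = $930.67
Cushion = 2 × $930.67 = $1,861.34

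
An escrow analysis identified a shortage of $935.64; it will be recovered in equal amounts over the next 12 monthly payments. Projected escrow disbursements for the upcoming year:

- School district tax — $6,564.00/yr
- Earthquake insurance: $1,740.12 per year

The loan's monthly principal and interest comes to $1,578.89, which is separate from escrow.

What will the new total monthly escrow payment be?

School district tax: $6,564.00 annually
Earthquake insurance: $1,740.12 annually
Yearly total = $6,564.00 + $1,740.12 = $8,304.12
Monthly escrow = $8,304.12 ÷ 12 = $692.01
Shortage per month = $935.64 ÷ 12 = $77.97
Adjusted monthly = $692.01 + $77.97 = $769.98

$769.98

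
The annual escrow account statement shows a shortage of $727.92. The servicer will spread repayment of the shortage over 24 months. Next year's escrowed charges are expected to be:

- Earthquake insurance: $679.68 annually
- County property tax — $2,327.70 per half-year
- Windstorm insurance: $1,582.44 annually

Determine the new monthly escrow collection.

Earthquake insurance: $679.68
County property tax: $2,327.70 × 2 = $4,655.40
Windstorm insurance: $1,582.44
Total per year = $679.68 + $4,655.40 + $1,582.44 = $6,917.52
Monthly = $6,917.52 / 12 = $576.46
Monthly shortage recovery: $727.92 ÷ 24 = $30.33
New monthly escrow = $576.46 + $30.33 = $606.79

$606.79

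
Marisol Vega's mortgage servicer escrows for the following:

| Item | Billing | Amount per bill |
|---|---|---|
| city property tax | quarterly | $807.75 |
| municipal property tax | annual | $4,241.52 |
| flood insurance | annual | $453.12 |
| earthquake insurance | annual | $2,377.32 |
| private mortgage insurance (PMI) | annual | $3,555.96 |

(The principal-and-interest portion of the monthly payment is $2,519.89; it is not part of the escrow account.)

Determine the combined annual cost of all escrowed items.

$13,858.92

City property tax: $807.75 × 4 = $3,231.00/yr
Municipal property tax: $4,241.52/yr
Flood insurance: $453.12/yr
Earthquake insurance: $2,377.32/yr
Private mortgage insurance (PMI): $3,555.96/yr
Yearly total = $3,231.00 + $4,241.52 + $453.12 + $2,377.32 + $3,555.96 = $13,858.92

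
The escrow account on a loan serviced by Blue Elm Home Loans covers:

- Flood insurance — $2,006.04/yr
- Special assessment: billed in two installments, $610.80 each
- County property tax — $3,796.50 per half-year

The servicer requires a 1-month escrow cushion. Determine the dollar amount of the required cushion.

$901.72

Flood insurance = $2,006.04 per year
Special assessment = $610.80 × 2 = $1,221.60 per year
County property tax = $3,796.50 × 2 = $7,593.00 per year
Total per year = $2,006.04 + $1,221.60 + $7,593.00 = $10,820.64
Monthly escrow = $10,820.64 ÷ 12 = $901.72
Required cushion = 1 × $901.72 = $901.72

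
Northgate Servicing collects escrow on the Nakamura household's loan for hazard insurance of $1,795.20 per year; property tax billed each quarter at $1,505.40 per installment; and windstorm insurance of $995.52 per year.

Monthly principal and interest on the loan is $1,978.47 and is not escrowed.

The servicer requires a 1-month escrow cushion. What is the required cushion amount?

Hazard insurance — $1,795.20 per year
Property tax — $1,505.40 × 4 = $6,021.60 per year
Windstorm insurance — $995.52 per year
Yearly total = $1,795.20 + $6,021.60 + $995.52 = $8,812.32
Base monthly escrow = $8,812.32 / 12 = $734.36
Cushion = 1 × $734.36 = $734.36

$734.36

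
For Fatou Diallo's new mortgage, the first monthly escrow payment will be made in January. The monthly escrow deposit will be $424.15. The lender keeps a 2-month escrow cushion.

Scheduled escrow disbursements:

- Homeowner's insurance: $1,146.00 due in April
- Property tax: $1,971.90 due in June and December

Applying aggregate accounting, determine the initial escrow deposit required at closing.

$1,421.30

Cushion = 2 × $424.15 = $848.30
Trial balance (start $0, +$424.15 each month, − disbursements):
  Jan: +$424.15 → $424.15
  Feb: +$424.15 → $848.30
  Mar: +$424.15 → $1,272.45
  Apr: +$424.15 − $1,146.00 → $550.60
  May: +$424.15 → $974.75
  Jun: +$424.15 − $1,971.90 → -$573.00
  Jul: +$424.15 → -$148.85
  Aug: +$424.15 → $275.30
  Sep: +$424.15 → $699.45
  Oct: +$424.15 → $1,123.60
  Nov: +$424.15 → $1,547.75
  Dec: +$424.15 − $1,971.90 → $0.00
Lowest trial balance = -$573.00 (Jun)
Initial deposit = cushion − low point = $848.30 − (-$573.00) = $1,421.30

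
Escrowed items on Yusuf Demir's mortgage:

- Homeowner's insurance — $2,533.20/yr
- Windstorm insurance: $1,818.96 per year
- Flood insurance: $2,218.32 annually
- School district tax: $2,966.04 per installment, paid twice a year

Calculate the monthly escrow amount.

Homeowner's insurance: $2,533.20 annually
Windstorm insurance: $1,818.96 annually
Flood insurance: $2,218.32 annually
School district tax: $2,966.04 × 2 = $5,932.08 annually
Total annual escrow = $2,533.20 + $1,818.96 + $2,218.32 + $5,932.08 = $12,502.56
Monthly = $12,502.56 / 12 = $1,041.88

$1,041.88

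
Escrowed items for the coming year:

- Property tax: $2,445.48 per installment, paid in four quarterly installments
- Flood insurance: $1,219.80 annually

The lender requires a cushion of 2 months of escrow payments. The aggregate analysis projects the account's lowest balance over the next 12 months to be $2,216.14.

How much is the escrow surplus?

Property tax — $2,445.48 × 4 = $9,781.92/yr
Flood insurance — $1,219.80/yr
Combined annual = $11,001.72
Base monthly escrow = $11,001.72 / 12 = $916.81
Required reserve = 2 × $916.81 = $1,833.62
Surplus = $2,216.14 − $1,833.62 = $382.52

$382.52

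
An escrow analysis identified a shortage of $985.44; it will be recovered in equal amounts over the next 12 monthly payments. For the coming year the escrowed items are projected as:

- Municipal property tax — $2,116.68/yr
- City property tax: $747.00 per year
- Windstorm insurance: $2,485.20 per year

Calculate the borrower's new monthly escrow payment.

$527.86

Municipal property tax: $2,116.68/yr
City property tax: $747.00/yr
Windstorm insurance: $2,485.20/yr
Total annual escrow = $2,116.68 + $747.00 + $2,485.20 = $5,348.88
Monthly escrow = $5,348.88 / 12 = $445.74
Shortage per month = $985.44 / 12 = $82.12
New monthly escrow = $445.74 + $82.12 = $527.86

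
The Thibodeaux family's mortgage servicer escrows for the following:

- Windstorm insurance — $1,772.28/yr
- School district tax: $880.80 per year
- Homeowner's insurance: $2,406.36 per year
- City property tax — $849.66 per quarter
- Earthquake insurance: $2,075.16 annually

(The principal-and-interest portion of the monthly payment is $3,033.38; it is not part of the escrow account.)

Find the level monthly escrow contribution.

Windstorm insurance = $1,772.28/yr
School district tax = $880.80/yr
Homeowner's insurance = $2,406.36/yr
City property tax = $849.66 × 4 = $3,398.64/yr
Earthquake insurance = $2,075.16/yr
Total annual escrow = $1,772.28 + $880.80 + $2,406.36 + $3,398.64 + $2,075.16 = $10,533.24
Base monthly escrow = $10,533.24 ÷ 12 = $877.77

$877.77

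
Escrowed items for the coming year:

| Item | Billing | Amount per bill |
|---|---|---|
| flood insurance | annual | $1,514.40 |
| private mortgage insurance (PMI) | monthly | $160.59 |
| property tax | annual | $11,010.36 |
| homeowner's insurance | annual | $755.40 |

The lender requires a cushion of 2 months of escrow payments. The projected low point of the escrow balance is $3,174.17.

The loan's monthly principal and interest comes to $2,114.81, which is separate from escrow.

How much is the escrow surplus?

Flood insurance: $1,514.40 per year
Private mortgage insurance (PMI): $160.59 × 12 = $1,927.08 per year
Property tax: $11,010.36 per year
Homeowner's insurance: $755.40 per year
Yearly total = $1,514.40 + $1,927.08 + $11,010.36 + $755.40 = $15,207.24
Per month = $15,207.24 / 12 = $1,267.27
Required reserve = 2 × $1,267.27 = $2,534.54
Excess over cushion: $3,174.17 − $2,534.54 = $639.63

$639.63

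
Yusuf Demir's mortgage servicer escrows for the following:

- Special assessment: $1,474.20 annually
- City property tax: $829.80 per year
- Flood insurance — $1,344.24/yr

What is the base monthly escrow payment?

Special assessment — $1,474.20
City property tax — $829.80
Flood insurance — $1,344.24
Total per year = $3,648.24
Monthly escrow = $3,648.24 ÷ 12 = $304.02

$304.02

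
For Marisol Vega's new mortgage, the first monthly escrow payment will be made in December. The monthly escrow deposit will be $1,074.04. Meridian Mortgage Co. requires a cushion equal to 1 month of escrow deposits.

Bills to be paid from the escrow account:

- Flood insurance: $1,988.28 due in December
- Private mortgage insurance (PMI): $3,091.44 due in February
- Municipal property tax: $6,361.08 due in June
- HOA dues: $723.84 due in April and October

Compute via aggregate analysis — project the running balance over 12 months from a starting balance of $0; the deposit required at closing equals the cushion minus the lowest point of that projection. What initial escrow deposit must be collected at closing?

Cushion = 1 × $1,074.04 = $1,074.04
Trial balance (start $0, +$1,074.04 each month, − disbursements):
  Dec: +$1,074.04 − $1,988.28 → -$914.24
  Jan: +$1,074.04 → $159.80
  Feb: +$1,074.04 − $3,091.44 → -$1,857.60
  Mar: +$1,074.04 → -$783.56
  Apr: +$1,074.04 − $723.84 → -$433.36
  May: +$1,074.04 → $640.68
  Jun: +$1,074.04 − $6,361.08 → -$4,646.36
  Jul: +$1,074.04 → -$3,572.32
  Aug: +$1,074.04 → -$2,498.28
  Sep: +$1,074.04 → -$1,424.24
  Oct: +$1,074.04 − $723.84 → -$1,074.04
  Nov: +$1,074.04 → $0.00
Lowest trial balance = -$4,646.36 (Jun)
Initial deposit = cushion − low point = $1,074.04 − (-$4,646.36) = $5,720.40

$5,720.40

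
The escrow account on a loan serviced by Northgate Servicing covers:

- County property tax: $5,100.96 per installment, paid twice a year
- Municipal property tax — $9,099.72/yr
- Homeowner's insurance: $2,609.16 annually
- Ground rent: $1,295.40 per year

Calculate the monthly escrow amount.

County property tax = $5,100.96 × 2 = $10,201.92/yr
Municipal property tax = $9,099.72/yr
Homeowner's insurance = $2,609.16/yr
Ground rent = $1,295.40/yr
Annual escrow total = $23,206.20
Monthly escrow = $23,206.20 / 12 = $1,933.85

$1,933.85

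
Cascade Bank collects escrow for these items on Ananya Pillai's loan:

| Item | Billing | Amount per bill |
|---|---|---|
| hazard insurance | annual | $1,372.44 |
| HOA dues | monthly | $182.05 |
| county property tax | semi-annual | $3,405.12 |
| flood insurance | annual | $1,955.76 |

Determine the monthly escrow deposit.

Hazard insurance: $1,372.44 per year
HOA dues: $182.05 × 12 = $2,184.60 per year
County property tax: $3,405.12 × 2 = $6,810.24 per year
Flood insurance: $1,955.76 per year
Combined annual = $12,323.04
Per month = $12,323.04 / 12 = $1,026.92

$1,026.92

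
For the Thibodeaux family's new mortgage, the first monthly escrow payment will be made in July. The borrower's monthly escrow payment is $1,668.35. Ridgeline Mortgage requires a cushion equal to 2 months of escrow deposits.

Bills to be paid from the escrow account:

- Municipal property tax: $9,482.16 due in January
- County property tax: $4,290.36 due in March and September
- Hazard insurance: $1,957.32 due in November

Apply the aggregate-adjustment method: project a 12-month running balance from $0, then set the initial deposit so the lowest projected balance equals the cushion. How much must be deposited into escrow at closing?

$8,341.75

Cushion = 2 × $1,668.35 = $3,336.70
Trial balance (start $0, +$1,668.35 each month, − disbursements):
  Jul: +$1,668.35 → $1,668.35
  Aug: +$1,668.35 → $3,336.70
  Sep: +$1,668.35 − $4,290.36 → $714.69
  Oct: +$1,668.35 → $2,383.04
  Nov: +$1,668.35 − $1,957.32 → $2,094.07
  Dec: +$1,668.35 → $3,762.42
  Jan: +$1,668.35 − $9,482.16 → -$4,051.39
  Feb: +$1,668.35 → -$2,383.04
  Mar: +$1,668.35 − $4,290.36 → -$5,005.05
  Apr: +$1,668.35 → -$3,336.70
  May: +$1,668.35 → -$1,668.35
  Jun: +$1,668.35 → $0.00
Lowest trial balance = -$5,005.05 (Mar)
Initial deposit = cushion − low point = $3,336.70 − (-$5,005.05) = $8,341.75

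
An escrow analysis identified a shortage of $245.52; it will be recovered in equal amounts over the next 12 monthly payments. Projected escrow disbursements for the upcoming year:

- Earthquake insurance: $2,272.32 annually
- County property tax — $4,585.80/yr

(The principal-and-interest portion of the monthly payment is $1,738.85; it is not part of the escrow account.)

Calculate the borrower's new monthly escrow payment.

Earthquake insurance: $2,272.32 per year
County property tax: $4,585.80 per year
Combined annual = $2,272.32 + $4,585.80 = $6,858.12
Monthly = $6,858.12 ÷ 12 = $571.51
Shortage spread = $245.52 / 12 = $20.46/mo
New monthly escrow = $571.51 + $20.46 = $591.97

$591.97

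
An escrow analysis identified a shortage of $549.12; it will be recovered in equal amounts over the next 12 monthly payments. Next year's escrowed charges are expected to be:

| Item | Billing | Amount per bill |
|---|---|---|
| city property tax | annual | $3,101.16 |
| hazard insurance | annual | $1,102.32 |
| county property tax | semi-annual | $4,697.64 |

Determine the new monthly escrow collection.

$1,178.99

City property tax: $3,101.16 per year
Hazard insurance: $1,102.32 per year
County property tax: $4,697.64 × 2 = $9,395.28 per year
Combined annual = $13,598.76
Base monthly escrow = $13,598.76 / 12 = $1,133.23
Shortage spread = $549.12 / 12 = $45.76/mo
New monthly escrow = $1,133.23 + $45.76 = $1,178.99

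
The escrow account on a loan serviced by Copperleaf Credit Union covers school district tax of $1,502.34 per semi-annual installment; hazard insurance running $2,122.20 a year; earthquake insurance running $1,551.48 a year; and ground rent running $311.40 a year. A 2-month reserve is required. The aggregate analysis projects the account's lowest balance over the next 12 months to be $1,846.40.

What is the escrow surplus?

School district tax: $1,502.34 × 2 = $3,004.68/yr
Hazard insurance: $2,122.20/yr
Earthquake insurance: $1,551.48/yr
Ground rent: $311.40/yr
Yearly total = $3,004.68 + $2,122.20 + $1,551.48 + $311.40 = $6,989.76
Per month = $6,989.76 ÷ 12 = $582.48
Required cushion = 2 × $582.48 = $1,164.96
Surplus = $1,846.40 − $1,164.96 = $681.44

$681.44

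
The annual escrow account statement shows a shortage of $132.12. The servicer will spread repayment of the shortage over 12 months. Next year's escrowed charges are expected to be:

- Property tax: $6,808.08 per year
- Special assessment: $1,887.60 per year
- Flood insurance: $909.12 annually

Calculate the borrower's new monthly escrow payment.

$811.41

Property tax — $6,808.08 per year
Special assessment — $1,887.60 per year
Flood insurance — $909.12 per year
Combined annual = $9,604.80
Monthly escrow = $9,604.80 / 12 = $800.40
Monthly shortage recovery: $132.12 ÷ 12 = $11.01
Adjusted monthly = $800.40 + $11.01 = $811.41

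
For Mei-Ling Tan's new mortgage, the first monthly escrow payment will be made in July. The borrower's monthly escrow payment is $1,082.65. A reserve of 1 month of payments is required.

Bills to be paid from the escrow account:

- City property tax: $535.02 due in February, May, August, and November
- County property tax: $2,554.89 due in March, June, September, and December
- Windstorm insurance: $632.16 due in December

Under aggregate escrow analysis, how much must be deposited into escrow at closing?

Cushion = 1 × $1,082.65 = $1,082.65
Trial balance (start $0, +$1,082.65 each month, − disbursements):
  Jul: +$1,082.65 → $1,082.65
  Aug: +$1,082.65 − $535.02 → $1,630.28
  Sep: +$1,082.65 − $2,554.89 → $158.04
  Oct: +$1,082.65 → $1,240.69
  Nov: +$1,082.65 − $535.02 → $1,788.32
  Dec: +$1,082.65 − $3,187.05 → -$316.08
  Jan: +$1,082.65 → $766.57
  Feb: +$1,082.65 − $535.02 → $1,314.20
  Mar: +$1,082.65 − $2,554.89 → -$158.04
  Apr: +$1,082.65 → $924.61
  May: +$1,082.65 − $535.02 → $1,472.24
  Jun: +$1,082.65 − $2,554.89 → $0.00
Lowest trial balance = -$316.08 (Dec)
Initial deposit = cushion − low point = $1,082.65 − (-$316.08) = $1,398.73

$1,398.73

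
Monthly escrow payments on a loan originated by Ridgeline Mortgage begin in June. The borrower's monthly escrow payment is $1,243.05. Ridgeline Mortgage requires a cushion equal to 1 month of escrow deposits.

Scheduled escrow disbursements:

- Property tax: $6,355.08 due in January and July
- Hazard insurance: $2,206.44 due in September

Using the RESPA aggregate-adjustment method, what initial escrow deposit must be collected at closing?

$6,215.25

Cushion = 1 × $1,243.05 = $1,243.05
Trial balance (start $0, +$1,243.05 each month, − disbursements):
  Jun: +$1,243.05 → $1,243.05
  Jul: +$1,243.05 − $6,355.08 → -$3,868.98
  Aug: +$1,243.05 → -$2,625.93
  Sep: +$1,243.05 − $2,206.44 → -$3,589.32
  Oct: +$1,243.05 → -$2,346.27
  Nov: +$1,243.05 → -$1,103.22
  Dec: +$1,243.05 → $139.83
  Jan: +$1,243.05 − $6,355.08 → -$4,972.20
  Feb: +$1,243.05 → -$3,729.15
  Mar: +$1,243.05 → -$2,486.10
  Apr: +$1,243.05 → -$1,243.05
  May: +$1,243.05 → $0.00
Lowest trial balance = -$4,972.20 (Jan)
Initial deposit = cushion − low point = $1,243.05 − (-$4,972.20) = $6,215.25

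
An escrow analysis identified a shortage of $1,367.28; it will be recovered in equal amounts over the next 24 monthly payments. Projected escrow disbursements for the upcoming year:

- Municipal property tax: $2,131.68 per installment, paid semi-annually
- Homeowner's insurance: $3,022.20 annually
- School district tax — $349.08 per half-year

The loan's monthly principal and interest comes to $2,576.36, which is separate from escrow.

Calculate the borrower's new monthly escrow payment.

Municipal property tax = $2,131.68 × 2 = $4,263.36/yr
Homeowner's insurance = $3,022.20/yr
School district tax = $349.08 × 2 = $698.16/yr
Total annual escrow = $4,263.36 + $3,022.20 + $698.16 = $7,983.72
Base monthly escrow = $7,983.72 / 12 = $665.31
Shortage per month = $1,367.28 / 24 = $56.97
Adjusted monthly = $665.31 + $56.97 = $722.28

$722.28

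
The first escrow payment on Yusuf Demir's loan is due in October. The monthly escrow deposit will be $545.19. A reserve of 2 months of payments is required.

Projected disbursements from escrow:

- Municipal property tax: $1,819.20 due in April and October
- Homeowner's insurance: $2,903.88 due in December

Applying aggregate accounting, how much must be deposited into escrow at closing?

$4,177.89

Cushion = 2 × $545.19 = $1,090.38
Trial balance (start $0, +$545.19 each month, − disbursements):
  Oct: +$545.19 − $1,819.20 → -$1,274.01
  Nov: +$545.19 → -$728.82
  Dec: +$545.19 − $2,903.88 → -$3,087.51
  Jan: +$545.19 → -$2,542.32
  Feb: +$545.19 → -$1,997.13
  Mar: +$545.19 → -$1,451.94
  Apr: +$545.19 − $1,819.20 → -$2,725.95
  May: +$545.19 → -$2,180.76
  Jun: +$545.19 → -$1,635.57
  Jul: +$545.19 → -$1,090.38
  Aug: +$545.19 → -$545.19
  Sep: +$545.19 → $0.00
Lowest trial balance = -$3,087.51 (Dec)
Initial deposit = cushion − low point = $1,090.38 − (-$3,087.51) = $4,177.89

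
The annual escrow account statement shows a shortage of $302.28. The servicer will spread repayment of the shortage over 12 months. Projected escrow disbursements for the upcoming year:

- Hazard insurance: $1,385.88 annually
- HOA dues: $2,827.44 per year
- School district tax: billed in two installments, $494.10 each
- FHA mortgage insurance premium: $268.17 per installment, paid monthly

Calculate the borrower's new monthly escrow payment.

$726.82

Hazard insurance: $1,385.88
HOA dues: $2,827.44
School district tax: $494.10 × 2 = $988.20
FHA mortgage insurance premium: $268.17 × 12 = $3,218.04
Total annual escrow = $1,385.88 + $2,827.44 + $988.20 + $3,218.04 = $8,419.56
Monthly escrow = $8,419.56 ÷ 12 = $701.63
Shortage per month = $302.28 / 12 = $25.19
New monthly escrow = $701.63 + $25.19 = $726.82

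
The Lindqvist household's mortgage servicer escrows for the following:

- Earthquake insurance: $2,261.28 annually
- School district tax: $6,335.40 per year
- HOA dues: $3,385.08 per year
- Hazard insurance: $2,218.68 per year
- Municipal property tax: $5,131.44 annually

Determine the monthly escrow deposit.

$1,610.99

Earthquake insurance = $2,261.28/yr
School district tax = $6,335.40/yr
HOA dues = $3,385.08/yr
Hazard insurance = $2,218.68/yr
Municipal property tax = $5,131.44/yr
Total per year = $19,331.88
Per month = $19,331.88 / 12 = $1,610.99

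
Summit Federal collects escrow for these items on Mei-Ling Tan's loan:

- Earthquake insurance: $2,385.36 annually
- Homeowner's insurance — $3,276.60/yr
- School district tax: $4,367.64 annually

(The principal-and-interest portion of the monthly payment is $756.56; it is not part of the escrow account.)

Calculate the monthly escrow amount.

$835.80

Earthquake insurance — $2,385.36
Homeowner's insurance — $3,276.60
School district tax — $4,367.64
Total per year = $2,385.36 + $3,276.60 + $4,367.64 = $10,029.60
Monthly escrow = $10,029.60 ÷ 12 = $835.80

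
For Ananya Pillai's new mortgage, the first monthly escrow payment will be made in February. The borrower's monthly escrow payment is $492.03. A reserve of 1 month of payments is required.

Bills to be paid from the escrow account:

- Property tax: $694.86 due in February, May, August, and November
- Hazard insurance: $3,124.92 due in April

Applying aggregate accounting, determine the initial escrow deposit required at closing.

Cushion = 1 × $492.03 = $492.03
Trial balance (start $0, +$492.03 each month, − disbursements):
  Feb: +$492.03 − $694.86 → -$202.83
  Mar: +$492.03 → $289.20
  Apr: +$492.03 − $3,124.92 → -$2,343.69
  May: +$492.03 − $694.86 → -$2,546.52
  Jun: +$492.03 → -$2,054.49
  Jul: +$492.03 → -$1,562.46
  Aug: +$492.03 − $694.86 → -$1,765.29
  Sep: +$492.03 → -$1,273.26
  Oct: +$492.03 → -$781.23
  Nov: +$492.03 − $694.86 → -$984.06
  Dec: +$492.03 → -$492.03
  Jan: +$492.03 → $0.00
Lowest trial balance = -$2,546.52 (May)
Initial deposit = cushion − low point = $492.03 − (-$2,546.52) = $3,038.55

$3,038.55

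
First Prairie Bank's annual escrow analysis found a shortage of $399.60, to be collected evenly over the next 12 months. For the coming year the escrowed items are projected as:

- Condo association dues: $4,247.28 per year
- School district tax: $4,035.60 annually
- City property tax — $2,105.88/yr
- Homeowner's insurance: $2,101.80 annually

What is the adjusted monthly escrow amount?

$1,074.18

Condo association dues — $4,247.28 per year
School district tax — $4,035.60 per year
City property tax — $2,105.88 per year
Homeowner's insurance — $2,101.80 per year
Annual escrow total = $4,247.28 + $4,035.60 + $2,105.88 + $2,101.80 = $12,490.56
Monthly = $12,490.56 ÷ 12 = $1,040.88
Shortage per month = $399.60 / 12 = $33.30
New monthly escrow = $1,040.88 + $33.30 = $1,074.18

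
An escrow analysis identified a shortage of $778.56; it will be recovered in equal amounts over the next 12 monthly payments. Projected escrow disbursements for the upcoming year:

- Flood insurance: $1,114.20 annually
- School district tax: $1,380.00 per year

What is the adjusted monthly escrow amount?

$272.73

Flood insurance: $1,114.20 per year
School district tax: $1,380.00 per year
Yearly total = $2,494.20
Monthly = $2,494.20 ÷ 12 = $207.85
Monthly shortage recovery: $778.56 / 12 = $64.88
New monthly escrow = $207.85 + $64.88 = $272.73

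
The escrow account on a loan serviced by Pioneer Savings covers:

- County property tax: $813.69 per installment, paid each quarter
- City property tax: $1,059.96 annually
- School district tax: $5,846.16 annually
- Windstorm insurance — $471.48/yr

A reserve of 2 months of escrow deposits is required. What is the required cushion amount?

County property tax — $813.69 × 4 = $3,254.76 per year
City property tax — $1,059.96 per year
School district tax — $5,846.16 per year
Windstorm insurance — $471.48 per year
Total per year = $10,632.36
Base monthly escrow = $10,632.36 ÷ 12 = $886.03
Cushion = 2 × $886.03 = $1,772.06

$1,772.06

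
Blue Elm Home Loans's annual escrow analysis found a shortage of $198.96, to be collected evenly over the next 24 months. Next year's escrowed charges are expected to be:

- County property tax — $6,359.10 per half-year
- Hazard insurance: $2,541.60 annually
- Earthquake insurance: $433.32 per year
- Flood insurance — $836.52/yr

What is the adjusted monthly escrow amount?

$1,385.76

County property tax: $6,359.10 × 2 = $12,718.20/yr
Hazard insurance: $2,541.60/yr
Earthquake insurance: $433.32/yr
Flood insurance: $836.52/yr
Total per year = $12,718.20 + $2,541.60 + $433.32 + $836.52 = $16,529.64
Base monthly escrow = $16,529.64 / 12 = $1,377.47
Shortage per month = $198.96 ÷ 24 = $8.29
New monthly escrow = $1,377.47 + $8.29 = $1,385.76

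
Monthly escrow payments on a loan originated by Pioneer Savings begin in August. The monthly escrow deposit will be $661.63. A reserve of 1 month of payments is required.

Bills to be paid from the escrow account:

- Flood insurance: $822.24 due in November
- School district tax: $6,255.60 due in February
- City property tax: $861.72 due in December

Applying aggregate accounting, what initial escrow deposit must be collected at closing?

$3,969.78

Cushion = 1 × $661.63 = $661.63
Trial balance (start $0, +$661.63 each month, − disbursements):
  Aug: +$661.63 → $661.63
  Sep: +$661.63 → $1,323.26
  Oct: +$661.63 → $1,984.89
  Nov: +$661.63 − $822.24 → $1,824.28
  Dec: +$661.63 − $861.72 → $1,624.19
  Jan: +$661.63 → $2,285.82
  Feb: +$661.63 − $6,255.60 → -$3,308.15
  Mar: +$661.63 → -$2,646.52
  Apr: +$661.63 → -$1,984.89
  May: +$661.63 → -$1,323.26
  Jun: +$661.63 → -$661.63
  Jul: +$661.63 → $0.00
Lowest trial balance = -$3,308.15 (Feb)
Initial deposit = cushion − low point = $661.63 − (-$3,308.15) = $3,969.78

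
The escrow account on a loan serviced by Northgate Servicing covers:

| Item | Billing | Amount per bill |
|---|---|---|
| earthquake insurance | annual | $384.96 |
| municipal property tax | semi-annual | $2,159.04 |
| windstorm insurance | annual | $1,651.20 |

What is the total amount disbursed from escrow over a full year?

Earthquake insurance: $384.96/yr
Municipal property tax: $2,159.04 × 2 = $4,318.08/yr
Windstorm insurance: $1,651.20/yr
Total per year = $6,354.24

$6,354.24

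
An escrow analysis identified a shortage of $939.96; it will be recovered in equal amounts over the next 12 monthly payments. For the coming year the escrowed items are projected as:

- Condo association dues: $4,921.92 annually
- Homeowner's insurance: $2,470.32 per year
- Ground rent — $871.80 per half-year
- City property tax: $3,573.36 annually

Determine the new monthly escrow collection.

Condo association dues = $4,921.92 per year
Homeowner's insurance = $2,470.32 per year
Ground rent = $871.80 × 2 = $1,743.60 per year
City property tax = $3,573.36 per year
Yearly total = $4,921.92 + $2,470.32 + $1,743.60 + $3,573.36 = $12,709.20
Monthly escrow = $12,709.20 ÷ 12 = $1,059.10
Shortage per month = $939.96 / 12 = $78.33
Adjusted monthly = $1,059.10 + $78.33 = $1,137.43

$1,137.43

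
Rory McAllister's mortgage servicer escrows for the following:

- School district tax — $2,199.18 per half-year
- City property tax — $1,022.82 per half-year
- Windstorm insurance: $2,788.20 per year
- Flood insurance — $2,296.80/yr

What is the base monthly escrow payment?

School district tax — $2,199.18 × 2 = $4,398.36 per year
City property tax — $1,022.82 × 2 = $2,045.64 per year
Windstorm insurance — $2,788.20 per year
Flood insurance — $2,296.80 per year
Yearly total = $11,529.00
Base monthly escrow = $11,529.00 / 12 = $960.75

$960.75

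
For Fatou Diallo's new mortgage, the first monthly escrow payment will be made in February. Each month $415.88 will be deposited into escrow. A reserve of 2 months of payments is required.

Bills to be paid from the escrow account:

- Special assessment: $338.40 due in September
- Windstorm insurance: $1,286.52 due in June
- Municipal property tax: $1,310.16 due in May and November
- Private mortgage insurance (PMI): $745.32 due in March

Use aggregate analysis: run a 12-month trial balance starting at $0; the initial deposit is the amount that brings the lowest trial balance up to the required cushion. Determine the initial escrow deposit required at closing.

$2,094.36

Cushion = 2 × $415.88 = $831.76
Trial balance (start $0, +$415.88 each month, − disbursements):
  Feb: +$415.88 → $415.88
  Mar: +$415.88 − $745.32 → $86.44
  Apr: +$415.88 → $502.32
  May: +$415.88 − $1,310.16 → -$391.96
  Jun: +$415.88 − $1,286.52 → -$1,262.60
  Jul: +$415.88 → -$846.72
  Aug: +$415.88 → -$430.84
  Sep: +$415.88 − $338.40 → -$353.36
  Oct: +$415.88 → $62.52
  Nov: +$415.88 − $1,310.16 → -$831.76
  Dec: +$415.88 → -$415.88
  Jan: +$415.88 → $0.00
Lowest trial balance = -$1,262.60 (Jun)
Initial deposit = cushion − low point = $831.76 − (-$1,262.60) = $2,094.36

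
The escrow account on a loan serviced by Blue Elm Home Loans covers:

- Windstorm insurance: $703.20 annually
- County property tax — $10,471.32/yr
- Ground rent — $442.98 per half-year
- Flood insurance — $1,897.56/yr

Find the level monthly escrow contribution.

$1,163.17

Windstorm insurance: $703.20
County property tax: $10,471.32
Ground rent: $442.98 × 2 = $885.96
Flood insurance: $1,897.56
Yearly total = $13,958.04
Monthly = $13,958.04 / 12 = $1,163.17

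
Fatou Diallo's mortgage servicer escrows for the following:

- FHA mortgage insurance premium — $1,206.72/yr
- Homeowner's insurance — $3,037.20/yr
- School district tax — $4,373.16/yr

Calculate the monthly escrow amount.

FHA mortgage insurance premium = $1,206.72
Homeowner's insurance = $3,037.20
School district tax = $4,373.16
Combined annual = $8,617.08
Base monthly escrow = $8,617.08 ÷ 12 = $718.09

$718.09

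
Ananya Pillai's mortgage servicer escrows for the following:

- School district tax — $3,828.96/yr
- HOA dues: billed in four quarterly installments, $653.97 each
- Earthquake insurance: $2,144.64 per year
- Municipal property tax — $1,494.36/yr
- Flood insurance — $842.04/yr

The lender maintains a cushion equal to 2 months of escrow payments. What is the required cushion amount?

School district tax: $3,828.96
HOA dues: $653.97 × 4 = $2,615.88
Earthquake insurance: $2,144.64
Municipal property tax: $1,494.36
Flood insurance: $842.04
Combined annual = $3,828.96 + $2,615.88 + $2,144.64 + $1,494.36 + $842.04 = $10,925.88
Monthly = $10,925.88 / 12 = $910.49
Reserve = 2 × $910.49 = $1,820.98

$1,820.98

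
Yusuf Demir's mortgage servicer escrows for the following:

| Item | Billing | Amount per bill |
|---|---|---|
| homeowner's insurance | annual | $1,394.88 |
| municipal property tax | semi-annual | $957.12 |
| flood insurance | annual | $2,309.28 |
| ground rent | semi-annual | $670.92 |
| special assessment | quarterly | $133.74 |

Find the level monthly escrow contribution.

Homeowner's insurance = $1,394.88 per year
Municipal property tax = $957.12 × 2 = $1,914.24 per year
Flood insurance = $2,309.28 per year
Ground rent = $670.92 × 2 = $1,341.84 per year
Special assessment = $133.74 × 4 = $534.96 per year
Total per year = $7,495.20
Base monthly escrow = $7,495.20 ÷ 12 = $624.60

$624.60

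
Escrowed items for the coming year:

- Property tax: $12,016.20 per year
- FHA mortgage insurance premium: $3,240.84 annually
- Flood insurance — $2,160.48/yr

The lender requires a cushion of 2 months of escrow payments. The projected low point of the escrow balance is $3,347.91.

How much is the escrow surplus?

Property tax = $12,016.20 annually
FHA mortgage insurance premium = $3,240.84 annually
Flood insurance = $2,160.48 annually
Combined annual = $17,417.52
Monthly = $17,417.52 ÷ 12 = $1,451.46
Required reserve = 2 × $1,451.46 = $2,902.92
Excess over cushion: $3,347.91 − $2,902.92 = $444.99

$444.99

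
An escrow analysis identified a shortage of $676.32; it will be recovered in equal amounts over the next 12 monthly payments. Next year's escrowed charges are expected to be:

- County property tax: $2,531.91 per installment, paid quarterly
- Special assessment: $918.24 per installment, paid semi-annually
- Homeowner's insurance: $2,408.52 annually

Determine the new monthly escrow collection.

$1,254.08

County property tax — $2,531.91 × 4 = $10,127.64/yr
Special assessment — $918.24 × 2 = $1,836.48/yr
Homeowner's insurance — $2,408.52/yr
Total annual escrow = $14,372.64
Per month = $14,372.64 / 12 = $1,197.72
Shortage spread = $676.32 / 12 = $56.36/mo
New monthly escrow = $1,197.72 + $56.36 = $1,254.08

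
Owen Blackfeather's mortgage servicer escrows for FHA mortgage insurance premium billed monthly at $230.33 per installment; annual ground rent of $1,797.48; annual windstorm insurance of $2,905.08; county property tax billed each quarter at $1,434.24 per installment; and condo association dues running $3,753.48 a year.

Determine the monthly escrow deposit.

$1,413.08

FHA mortgage insurance premium: $230.33 × 12 = $2,763.96
Ground rent: $1,797.48
Windstorm insurance: $2,905.08
County property tax: $1,434.24 × 4 = $5,736.96
Condo association dues: $3,753.48
Total annual escrow = $16,956.96
Monthly = $16,956.96 ÷ 12 = $1,413.08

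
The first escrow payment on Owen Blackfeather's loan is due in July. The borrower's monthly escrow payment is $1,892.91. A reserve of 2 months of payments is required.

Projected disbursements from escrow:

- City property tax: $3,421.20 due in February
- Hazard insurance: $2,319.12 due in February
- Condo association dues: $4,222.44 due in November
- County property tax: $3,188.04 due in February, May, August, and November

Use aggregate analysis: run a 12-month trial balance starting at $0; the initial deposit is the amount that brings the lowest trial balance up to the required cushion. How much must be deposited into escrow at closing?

Cushion = 2 × $1,892.91 = $3,785.82
Trial balance (start $0, +$1,892.91 each month, − disbursements):
  Jul: +$1,892.91 → $1,892.91
  Aug: +$1,892.91 − $3,188.04 → $597.78
  Sep: +$1,892.91 → $2,490.69
  Oct: +$1,892.91 → $4,383.60
  Nov: +$1,892.91 − $7,410.48 → -$1,133.97
  Dec: +$1,892.91 → $758.94
  Jan: +$1,892.91 → $2,651.85
  Feb: +$1,892.91 − $8,928.36 → -$4,383.60
  Mar: +$1,892.91 → -$2,490.69
  Apr: +$1,892.91 → -$597.78
  May: +$1,892.91 − $3,188.04 → -$1,892.91
  Jun: +$1,892.91 → $0.00
Lowest trial balance = -$4,383.60 (Feb)
Initial deposit = cushion − low point = $3,785.82 − (-$4,383.60) = $8,169.42

$8,169.42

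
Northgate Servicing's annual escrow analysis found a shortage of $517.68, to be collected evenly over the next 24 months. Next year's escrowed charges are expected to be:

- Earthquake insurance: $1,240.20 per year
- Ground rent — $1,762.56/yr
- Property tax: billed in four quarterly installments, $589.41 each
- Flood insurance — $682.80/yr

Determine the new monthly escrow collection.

Earthquake insurance: $1,240.20 annually
Ground rent: $1,762.56 annually
Property tax: $589.41 × 4 = $2,357.64 annually
Flood insurance: $682.80 annually
Yearly total = $6,043.20
Base monthly escrow = $6,043.20 ÷ 12 = $503.60
Shortage per month = $517.68 / 24 = $21.57
New monthly escrow = $503.60 + $21.57 = $525.17

$525.17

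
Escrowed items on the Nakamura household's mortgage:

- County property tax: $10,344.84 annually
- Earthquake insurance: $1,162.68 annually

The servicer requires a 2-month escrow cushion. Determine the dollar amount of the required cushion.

$1,917.92

County property tax = $10,344.84 annually
Earthquake insurance = $1,162.68 annually
Combined annual = $11,507.52
Base monthly escrow = $11,507.52 ÷ 12 = $958.96
Reserve = 2 × $958.96 = $1,917.92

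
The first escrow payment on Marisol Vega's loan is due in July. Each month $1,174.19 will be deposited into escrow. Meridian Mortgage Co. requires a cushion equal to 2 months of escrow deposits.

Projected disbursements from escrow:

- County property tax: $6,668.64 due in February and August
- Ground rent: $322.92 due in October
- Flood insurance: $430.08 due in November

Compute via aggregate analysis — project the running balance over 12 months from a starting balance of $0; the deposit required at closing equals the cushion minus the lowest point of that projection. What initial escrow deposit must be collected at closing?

Cushion = 2 × $1,174.19 = $2,348.38
Trial balance (start $0, +$1,174.19 each month, − disbursements):
  Jul: +$1,174.19 → $1,174.19
  Aug: +$1,174.19 − $6,668.64 → -$4,320.26
  Sep: +$1,174.19 → -$3,146.07
  Oct: +$1,174.19 − $322.92 → -$2,294.80
  Nov: +$1,174.19 − $430.08 → -$1,550.69
  Dec: +$1,174.19 → -$376.50
  Jan: +$1,174.19 → $797.69
  Feb: +$1,174.19 − $6,668.64 → -$4,696.76
  Mar: +$1,174.19 → -$3,522.57
  Apr: +$1,174.19 → -$2,348.38
  May: +$1,174.19 → -$1,174.19
  Jun: +$1,174.19 → $0.00
Lowest trial balance = -$4,696.76 (Feb)
Initial deposit = cushion − low point = $2,348.38 − (-$4,696.76) = $7,045.14

$7,045.14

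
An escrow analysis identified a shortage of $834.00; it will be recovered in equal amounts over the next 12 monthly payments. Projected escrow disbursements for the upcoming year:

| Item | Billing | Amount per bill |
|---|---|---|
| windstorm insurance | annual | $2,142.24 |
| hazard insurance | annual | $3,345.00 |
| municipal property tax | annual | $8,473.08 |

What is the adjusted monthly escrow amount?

$1,232.86

Windstorm insurance = $2,142.24
Hazard insurance = $3,345.00
Municipal property tax = $8,473.08
Yearly total = $2,142.24 + $3,345.00 + $8,473.08 = $13,960.32
Monthly escrow = $13,960.32 / 12 = $1,163.36
Shortage per month = $834.00 / 12 = $69.50
New monthly escrow = $1,163.36 + $69.50 = $1,232.86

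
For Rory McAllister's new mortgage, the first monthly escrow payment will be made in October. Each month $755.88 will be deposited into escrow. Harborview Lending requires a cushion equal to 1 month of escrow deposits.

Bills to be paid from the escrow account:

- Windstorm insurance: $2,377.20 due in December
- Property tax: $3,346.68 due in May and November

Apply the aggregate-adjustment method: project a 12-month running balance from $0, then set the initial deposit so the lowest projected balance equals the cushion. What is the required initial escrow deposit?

$4,212.12

Cushion = 1 × $755.88 = $755.88
Trial balance (start $0, +$755.88 each month, − disbursements):
  Oct: +$755.88 → $755.88
  Nov: +$755.88 − $3,346.68 → -$1,834.92
  Dec: +$755.88 − $2,377.20 → -$3,456.24
  Jan: +$755.88 → -$2,700.36
  Feb: +$755.88 → -$1,944.48
  Mar: +$755.88 → -$1,188.60
  Apr: +$755.88 → -$432.72
  May: +$755.88 − $3,346.68 → -$3,023.52
  Jun: +$755.88 → -$2,267.64
  Jul: +$755.88 → -$1,511.76
  Aug: +$755.88 → -$755.88
  Sep: +$755.88 → $0.00
Lowest trial balance = -$3,456.24 (Dec)
Initial deposit = cushion − low point = $755.88 − (-$3,456.24) = $4,212.12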